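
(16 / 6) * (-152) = -1216 / 3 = -405.33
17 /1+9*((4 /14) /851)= 17.00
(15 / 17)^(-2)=289 / 225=1.28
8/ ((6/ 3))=4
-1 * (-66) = 66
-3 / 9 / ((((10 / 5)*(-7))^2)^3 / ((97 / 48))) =-97 / 1084253184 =-0.00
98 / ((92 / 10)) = 245 / 23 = 10.65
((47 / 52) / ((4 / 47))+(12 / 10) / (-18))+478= 1524287 / 3120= 488.55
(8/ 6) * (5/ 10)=2/ 3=0.67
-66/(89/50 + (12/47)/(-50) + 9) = -6.13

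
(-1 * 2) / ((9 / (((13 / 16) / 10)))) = -13 / 720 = -0.02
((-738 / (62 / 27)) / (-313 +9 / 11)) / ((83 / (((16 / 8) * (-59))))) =-6465987 / 4417841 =-1.46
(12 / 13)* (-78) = -72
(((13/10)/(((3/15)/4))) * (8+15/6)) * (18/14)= 351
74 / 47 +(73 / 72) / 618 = 3296135 / 2091312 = 1.58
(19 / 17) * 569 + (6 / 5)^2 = 637.38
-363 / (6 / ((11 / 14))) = -1331 / 28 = -47.54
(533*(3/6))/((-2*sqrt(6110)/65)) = -533*sqrt(6110)/376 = -110.81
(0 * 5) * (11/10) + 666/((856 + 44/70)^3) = 1586375/1497301619676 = 0.00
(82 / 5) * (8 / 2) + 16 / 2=368 / 5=73.60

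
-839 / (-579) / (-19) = -839 / 11001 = -0.08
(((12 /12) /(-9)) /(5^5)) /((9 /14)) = -14 /253125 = -0.00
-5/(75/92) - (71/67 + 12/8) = -17473/2010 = -8.69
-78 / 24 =-13 / 4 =-3.25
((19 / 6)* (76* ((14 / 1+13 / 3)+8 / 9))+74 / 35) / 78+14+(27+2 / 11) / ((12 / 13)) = 102.78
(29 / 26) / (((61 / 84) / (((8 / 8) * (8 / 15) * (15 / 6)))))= 1624 / 793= 2.05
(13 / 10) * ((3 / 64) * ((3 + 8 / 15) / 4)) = 689 / 12800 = 0.05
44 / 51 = 0.86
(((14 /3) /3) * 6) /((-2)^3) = -7 /6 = -1.17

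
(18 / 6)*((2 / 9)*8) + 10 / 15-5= 1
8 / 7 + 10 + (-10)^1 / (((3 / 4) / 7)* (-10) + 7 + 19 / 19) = 6586 / 679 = 9.70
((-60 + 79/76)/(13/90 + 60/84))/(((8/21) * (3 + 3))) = -9880605/328928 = -30.04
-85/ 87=-0.98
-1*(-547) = 547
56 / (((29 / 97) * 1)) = 5432 / 29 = 187.31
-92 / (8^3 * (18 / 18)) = -23 / 128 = -0.18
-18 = -18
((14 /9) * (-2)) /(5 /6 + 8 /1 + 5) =-56 /249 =-0.22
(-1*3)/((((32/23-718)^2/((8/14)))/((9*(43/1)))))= -68241/52822063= -0.00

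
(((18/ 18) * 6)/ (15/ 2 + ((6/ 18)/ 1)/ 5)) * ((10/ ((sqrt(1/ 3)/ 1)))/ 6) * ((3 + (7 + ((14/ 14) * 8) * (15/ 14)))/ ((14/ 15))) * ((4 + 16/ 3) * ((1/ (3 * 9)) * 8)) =1040000 * sqrt(3)/ 14301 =125.96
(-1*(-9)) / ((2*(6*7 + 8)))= 9 / 100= 0.09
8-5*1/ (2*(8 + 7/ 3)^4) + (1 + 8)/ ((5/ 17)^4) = 1397636110813/ 1154401250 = 1210.70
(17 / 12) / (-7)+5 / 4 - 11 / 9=-11 / 63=-0.17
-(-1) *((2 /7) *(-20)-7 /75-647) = -342724 /525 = -652.81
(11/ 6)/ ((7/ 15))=55/ 14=3.93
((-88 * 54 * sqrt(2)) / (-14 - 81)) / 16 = 297 * sqrt(2) / 95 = 4.42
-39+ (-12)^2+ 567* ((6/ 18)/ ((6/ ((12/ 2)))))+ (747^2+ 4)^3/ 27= 173753255478916135/ 27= 6435305758478375.37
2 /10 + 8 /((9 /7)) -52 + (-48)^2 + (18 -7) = 102124 /45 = 2269.42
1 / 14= 0.07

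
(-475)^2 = 225625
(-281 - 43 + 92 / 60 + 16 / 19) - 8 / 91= -8343613 / 25935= -321.71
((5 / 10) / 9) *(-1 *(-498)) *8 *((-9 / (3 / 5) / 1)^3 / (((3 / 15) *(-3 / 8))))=9960000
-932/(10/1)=-466/5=-93.20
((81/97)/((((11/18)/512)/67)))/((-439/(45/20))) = -112534272/468413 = -240.25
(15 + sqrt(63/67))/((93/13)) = 13 *sqrt(469)/2077 + 65/31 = 2.23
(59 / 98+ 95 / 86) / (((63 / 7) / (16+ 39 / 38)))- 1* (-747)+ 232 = 353894069 / 360297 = 982.23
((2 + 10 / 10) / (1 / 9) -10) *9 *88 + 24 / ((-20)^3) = 13463997 / 1000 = 13464.00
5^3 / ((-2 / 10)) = -625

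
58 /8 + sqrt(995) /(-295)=29 /4 - sqrt(995) /295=7.14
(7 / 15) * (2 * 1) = 14 / 15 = 0.93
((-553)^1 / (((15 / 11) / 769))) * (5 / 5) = -4677827 / 15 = -311855.13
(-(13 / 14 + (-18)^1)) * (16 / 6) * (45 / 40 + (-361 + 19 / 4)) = -226333 / 14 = -16166.64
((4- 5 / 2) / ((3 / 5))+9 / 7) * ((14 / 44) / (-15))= -53 / 660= -0.08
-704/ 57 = -12.35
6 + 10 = 16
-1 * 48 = -48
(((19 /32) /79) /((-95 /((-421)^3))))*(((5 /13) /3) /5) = 74618461 /492960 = 151.37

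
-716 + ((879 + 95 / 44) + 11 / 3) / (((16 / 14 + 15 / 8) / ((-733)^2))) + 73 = 878548820651 / 5577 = 157530719.14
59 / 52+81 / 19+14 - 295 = -275.60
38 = 38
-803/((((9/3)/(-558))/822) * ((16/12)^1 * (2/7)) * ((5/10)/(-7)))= -4511881143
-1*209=-209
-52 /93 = -0.56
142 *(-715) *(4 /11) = -36920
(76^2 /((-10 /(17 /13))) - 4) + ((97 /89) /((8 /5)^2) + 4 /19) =-5337027909 /7034560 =-758.69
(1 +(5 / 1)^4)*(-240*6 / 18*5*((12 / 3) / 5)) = -200320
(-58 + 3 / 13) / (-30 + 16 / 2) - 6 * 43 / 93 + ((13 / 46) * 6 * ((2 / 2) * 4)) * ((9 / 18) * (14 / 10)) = 4689611 / 1019590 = 4.60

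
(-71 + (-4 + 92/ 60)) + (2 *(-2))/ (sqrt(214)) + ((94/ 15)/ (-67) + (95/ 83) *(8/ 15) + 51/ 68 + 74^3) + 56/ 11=495677043773/ 1223420-2 *sqrt(214)/ 107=405156.62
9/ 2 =4.50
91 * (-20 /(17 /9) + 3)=-11739 /17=-690.53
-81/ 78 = -27/ 26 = -1.04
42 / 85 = 0.49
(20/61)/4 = 0.08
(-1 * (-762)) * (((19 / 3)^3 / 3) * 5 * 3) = 8710930 / 9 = 967881.11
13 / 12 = 1.08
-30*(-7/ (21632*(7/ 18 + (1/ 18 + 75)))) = 135/ 1049152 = 0.00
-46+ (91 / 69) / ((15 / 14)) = -44.77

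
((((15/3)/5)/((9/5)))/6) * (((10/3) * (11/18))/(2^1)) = 275/2916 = 0.09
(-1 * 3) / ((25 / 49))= -147 / 25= -5.88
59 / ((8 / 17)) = 1003 / 8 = 125.38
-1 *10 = -10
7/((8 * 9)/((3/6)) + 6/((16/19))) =56/1209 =0.05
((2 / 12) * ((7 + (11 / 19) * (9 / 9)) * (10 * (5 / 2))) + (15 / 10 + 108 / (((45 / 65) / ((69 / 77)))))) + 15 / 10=255105 / 1463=174.37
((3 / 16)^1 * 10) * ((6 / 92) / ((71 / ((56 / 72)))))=35 / 26128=0.00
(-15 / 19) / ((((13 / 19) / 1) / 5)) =-75 / 13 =-5.77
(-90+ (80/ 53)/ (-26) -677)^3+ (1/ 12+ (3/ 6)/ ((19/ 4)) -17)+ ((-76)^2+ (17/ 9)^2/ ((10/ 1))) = -4543656003243132464477/ 10067607629820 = -451314370.83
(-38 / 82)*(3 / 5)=-0.28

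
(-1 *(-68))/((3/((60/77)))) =1360/77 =17.66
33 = 33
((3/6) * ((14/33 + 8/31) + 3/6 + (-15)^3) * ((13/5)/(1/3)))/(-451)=89736803/3075820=29.17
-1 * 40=-40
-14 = -14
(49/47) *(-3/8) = -147/376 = -0.39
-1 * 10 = -10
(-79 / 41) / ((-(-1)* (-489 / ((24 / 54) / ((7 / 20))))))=6320 / 1263087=0.01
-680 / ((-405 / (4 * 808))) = 439552 / 81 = 5426.57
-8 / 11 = -0.73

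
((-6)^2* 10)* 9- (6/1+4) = 3230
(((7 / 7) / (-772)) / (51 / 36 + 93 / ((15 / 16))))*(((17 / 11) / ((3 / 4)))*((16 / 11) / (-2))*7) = 19040 / 140982061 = 0.00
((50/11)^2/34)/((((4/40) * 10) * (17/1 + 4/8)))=500/14399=0.03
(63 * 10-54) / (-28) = -144 / 7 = -20.57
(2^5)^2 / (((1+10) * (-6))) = -512 / 33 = -15.52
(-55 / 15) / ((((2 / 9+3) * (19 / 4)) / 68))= -8976 / 551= -16.29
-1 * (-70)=70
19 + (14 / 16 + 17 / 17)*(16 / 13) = 277 / 13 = 21.31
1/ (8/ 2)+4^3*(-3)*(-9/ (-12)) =-575/ 4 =-143.75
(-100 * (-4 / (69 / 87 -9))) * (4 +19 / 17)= -249.43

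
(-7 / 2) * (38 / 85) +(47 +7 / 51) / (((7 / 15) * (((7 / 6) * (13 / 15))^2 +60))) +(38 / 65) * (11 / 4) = 2597151373 / 1529305414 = 1.70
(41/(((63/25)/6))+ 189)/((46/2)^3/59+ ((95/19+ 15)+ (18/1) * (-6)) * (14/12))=355121/128303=2.77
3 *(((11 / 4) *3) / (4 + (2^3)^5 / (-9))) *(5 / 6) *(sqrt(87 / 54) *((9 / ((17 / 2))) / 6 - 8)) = 9405 *sqrt(58) / 1271872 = 0.06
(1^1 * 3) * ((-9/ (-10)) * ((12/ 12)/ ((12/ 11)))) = 99/ 40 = 2.48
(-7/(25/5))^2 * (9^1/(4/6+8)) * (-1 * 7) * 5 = -9261/130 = -71.24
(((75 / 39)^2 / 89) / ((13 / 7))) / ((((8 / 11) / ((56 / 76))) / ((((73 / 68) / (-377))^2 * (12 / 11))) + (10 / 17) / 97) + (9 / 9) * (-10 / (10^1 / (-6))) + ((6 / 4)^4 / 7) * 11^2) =0.00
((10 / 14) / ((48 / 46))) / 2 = 115 / 336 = 0.34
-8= -8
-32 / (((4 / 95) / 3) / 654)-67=-1491187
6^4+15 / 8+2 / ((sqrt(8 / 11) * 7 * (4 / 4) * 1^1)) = sqrt(22) / 14+10383 / 8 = 1298.21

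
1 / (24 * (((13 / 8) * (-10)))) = -1 / 390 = -0.00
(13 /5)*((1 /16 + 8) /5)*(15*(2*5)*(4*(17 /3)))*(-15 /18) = -47515 /4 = -11878.75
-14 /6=-7 /3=-2.33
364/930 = 0.39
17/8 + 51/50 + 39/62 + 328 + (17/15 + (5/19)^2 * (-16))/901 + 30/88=22101720030817/66548400600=332.11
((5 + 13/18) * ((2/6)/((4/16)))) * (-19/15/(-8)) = 1957/1620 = 1.21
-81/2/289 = -81/578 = -0.14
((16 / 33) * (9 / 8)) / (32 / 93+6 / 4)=1116 / 3773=0.30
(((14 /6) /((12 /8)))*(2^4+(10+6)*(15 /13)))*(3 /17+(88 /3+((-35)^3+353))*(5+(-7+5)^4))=-95145481088 /1989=-47835837.65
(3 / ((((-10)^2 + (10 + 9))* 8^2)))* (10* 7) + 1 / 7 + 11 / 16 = 3267 / 3808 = 0.86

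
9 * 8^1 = 72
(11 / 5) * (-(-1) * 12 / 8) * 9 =297 / 10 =29.70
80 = 80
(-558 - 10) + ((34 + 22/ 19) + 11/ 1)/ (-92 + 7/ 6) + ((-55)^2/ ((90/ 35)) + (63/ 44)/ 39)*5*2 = 298408888477/ 26653770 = 11195.75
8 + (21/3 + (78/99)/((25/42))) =4489/275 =16.32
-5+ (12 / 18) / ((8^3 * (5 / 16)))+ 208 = 48721 / 240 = 203.00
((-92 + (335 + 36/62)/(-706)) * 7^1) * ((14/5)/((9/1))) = -19834367/98487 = -201.39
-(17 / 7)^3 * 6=-29478 / 343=-85.94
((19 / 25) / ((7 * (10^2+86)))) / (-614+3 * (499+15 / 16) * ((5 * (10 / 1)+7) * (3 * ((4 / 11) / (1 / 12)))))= 209 / 400485662850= 0.00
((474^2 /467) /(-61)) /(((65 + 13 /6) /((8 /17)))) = -10784448 /195164437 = -0.06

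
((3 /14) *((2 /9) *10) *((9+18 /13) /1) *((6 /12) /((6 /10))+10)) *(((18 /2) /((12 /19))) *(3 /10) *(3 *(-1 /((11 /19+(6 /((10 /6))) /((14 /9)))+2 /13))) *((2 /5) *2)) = -9503325 /52684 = -180.38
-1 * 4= -4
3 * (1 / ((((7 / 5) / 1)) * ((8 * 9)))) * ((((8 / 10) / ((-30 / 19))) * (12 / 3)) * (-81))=171 / 35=4.89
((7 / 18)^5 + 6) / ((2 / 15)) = 56771075 / 1259712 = 45.07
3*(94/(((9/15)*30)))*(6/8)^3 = 423/64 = 6.61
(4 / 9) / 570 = 2 / 2565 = 0.00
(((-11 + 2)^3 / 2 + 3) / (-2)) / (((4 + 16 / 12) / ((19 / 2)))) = 41211 / 128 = 321.96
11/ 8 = 1.38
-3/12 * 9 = -9/4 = -2.25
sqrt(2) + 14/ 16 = 7/ 8 + sqrt(2) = 2.29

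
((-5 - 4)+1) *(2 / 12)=-1.33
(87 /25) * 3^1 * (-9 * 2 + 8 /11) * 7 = -69426 /55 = -1262.29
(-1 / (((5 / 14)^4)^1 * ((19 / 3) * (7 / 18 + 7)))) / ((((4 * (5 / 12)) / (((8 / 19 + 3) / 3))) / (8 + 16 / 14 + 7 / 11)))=-414427104 / 47155625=-8.79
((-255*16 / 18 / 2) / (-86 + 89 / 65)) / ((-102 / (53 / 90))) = -3445 / 445581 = -0.01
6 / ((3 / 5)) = 10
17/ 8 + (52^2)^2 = 58492945/ 8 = 7311618.12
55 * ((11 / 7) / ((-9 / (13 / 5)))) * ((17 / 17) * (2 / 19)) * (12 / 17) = -12584 / 6783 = -1.86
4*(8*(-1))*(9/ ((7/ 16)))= -4608/ 7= -658.29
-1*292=-292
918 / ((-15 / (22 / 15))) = -2244 / 25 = -89.76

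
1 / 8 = 0.12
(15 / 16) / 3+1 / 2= 13 / 16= 0.81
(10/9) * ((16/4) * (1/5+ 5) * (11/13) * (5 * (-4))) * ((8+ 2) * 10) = -352000/9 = -39111.11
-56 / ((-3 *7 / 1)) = 8 / 3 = 2.67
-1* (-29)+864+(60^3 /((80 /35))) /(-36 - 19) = -9077 /11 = -825.18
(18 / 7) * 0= 0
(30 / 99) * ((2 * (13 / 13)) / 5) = 4 / 33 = 0.12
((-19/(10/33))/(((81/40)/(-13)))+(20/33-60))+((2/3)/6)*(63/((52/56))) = 1353910/3861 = 350.66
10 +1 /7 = 71 /7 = 10.14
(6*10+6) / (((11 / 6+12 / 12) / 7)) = 2772 / 17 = 163.06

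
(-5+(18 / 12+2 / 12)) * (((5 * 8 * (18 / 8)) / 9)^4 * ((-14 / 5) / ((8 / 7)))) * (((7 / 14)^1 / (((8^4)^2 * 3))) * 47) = 1439375 / 37748736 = 0.04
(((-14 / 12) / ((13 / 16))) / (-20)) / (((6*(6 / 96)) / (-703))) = -78736 / 585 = -134.59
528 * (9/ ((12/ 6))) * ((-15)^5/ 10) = -180427500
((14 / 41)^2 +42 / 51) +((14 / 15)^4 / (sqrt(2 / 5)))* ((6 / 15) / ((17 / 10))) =76832* sqrt(10) / 860625 +26866 / 28577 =1.22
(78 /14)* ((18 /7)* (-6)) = -4212 /49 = -85.96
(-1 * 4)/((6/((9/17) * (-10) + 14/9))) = 1144/459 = 2.49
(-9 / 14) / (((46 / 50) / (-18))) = 2025 / 161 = 12.58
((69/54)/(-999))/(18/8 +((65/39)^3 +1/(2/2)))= -2/12321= -0.00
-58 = -58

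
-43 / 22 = -1.95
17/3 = 5.67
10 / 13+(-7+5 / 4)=-259 / 52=-4.98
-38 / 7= -5.43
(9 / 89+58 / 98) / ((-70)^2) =1511 / 10684450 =0.00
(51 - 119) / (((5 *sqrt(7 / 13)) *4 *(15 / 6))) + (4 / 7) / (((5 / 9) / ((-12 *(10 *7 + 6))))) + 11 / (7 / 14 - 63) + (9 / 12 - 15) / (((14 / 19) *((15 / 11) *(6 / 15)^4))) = -167128987 / 112000 - 34 *sqrt(91) / 175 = -1494.08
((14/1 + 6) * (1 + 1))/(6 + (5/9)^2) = 3240/511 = 6.34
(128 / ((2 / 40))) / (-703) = -2560 / 703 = -3.64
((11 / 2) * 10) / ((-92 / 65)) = -3575 / 92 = -38.86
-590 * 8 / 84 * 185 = -218300 / 21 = -10395.24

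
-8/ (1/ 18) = -144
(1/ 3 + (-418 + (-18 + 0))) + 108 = -983/ 3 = -327.67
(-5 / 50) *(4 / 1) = -0.40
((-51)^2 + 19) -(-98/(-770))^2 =7925451/3025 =2619.98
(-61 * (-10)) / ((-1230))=-61 / 123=-0.50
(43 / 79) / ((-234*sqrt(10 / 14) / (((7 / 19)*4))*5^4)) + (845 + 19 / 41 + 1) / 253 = 3155 / 943 - 602*sqrt(35) / 548803125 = 3.35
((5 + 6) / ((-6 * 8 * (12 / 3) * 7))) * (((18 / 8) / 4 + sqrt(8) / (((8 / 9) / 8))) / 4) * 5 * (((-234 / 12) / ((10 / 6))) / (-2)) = -3861 * sqrt(2) / 3584 - 3861 / 114688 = -1.56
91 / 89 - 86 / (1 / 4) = -30525 / 89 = -342.98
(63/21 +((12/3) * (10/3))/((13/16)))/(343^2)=757/4588311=0.00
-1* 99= -99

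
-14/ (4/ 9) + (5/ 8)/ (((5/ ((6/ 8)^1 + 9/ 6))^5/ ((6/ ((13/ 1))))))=-31.49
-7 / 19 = -0.37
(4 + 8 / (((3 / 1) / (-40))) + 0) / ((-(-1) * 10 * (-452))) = 0.02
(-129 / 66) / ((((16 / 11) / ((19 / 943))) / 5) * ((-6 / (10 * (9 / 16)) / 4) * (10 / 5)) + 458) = -61275 / 14116892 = -0.00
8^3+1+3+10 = 526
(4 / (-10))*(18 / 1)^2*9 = -5832 / 5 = -1166.40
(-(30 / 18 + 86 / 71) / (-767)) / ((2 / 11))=6743 / 326742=0.02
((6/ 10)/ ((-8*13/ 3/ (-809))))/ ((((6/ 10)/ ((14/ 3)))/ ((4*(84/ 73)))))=475692/ 949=501.26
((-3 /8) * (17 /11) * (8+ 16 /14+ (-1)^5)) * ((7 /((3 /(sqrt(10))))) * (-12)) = 2907 * sqrt(10) /22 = 417.85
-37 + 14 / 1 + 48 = 25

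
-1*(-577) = 577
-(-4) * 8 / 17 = 32 / 17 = 1.88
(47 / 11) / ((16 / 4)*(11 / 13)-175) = -611 / 24541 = -0.02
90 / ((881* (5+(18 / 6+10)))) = 5 / 881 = 0.01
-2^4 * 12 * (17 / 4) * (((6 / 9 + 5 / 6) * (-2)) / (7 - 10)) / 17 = -48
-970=-970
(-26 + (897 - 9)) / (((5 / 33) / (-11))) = -312906 / 5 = -62581.20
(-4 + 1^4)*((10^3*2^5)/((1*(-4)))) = 24000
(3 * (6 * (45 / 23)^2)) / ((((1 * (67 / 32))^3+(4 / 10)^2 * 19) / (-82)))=-816168960000 / 1764998449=-462.42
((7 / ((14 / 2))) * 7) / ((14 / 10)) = 5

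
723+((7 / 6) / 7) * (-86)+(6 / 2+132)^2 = 56801 / 3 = 18933.67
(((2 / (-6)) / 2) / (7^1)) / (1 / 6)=-1 / 7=-0.14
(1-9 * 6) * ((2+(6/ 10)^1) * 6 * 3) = -12402/ 5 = -2480.40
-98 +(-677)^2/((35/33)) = 15121427/35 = 432040.77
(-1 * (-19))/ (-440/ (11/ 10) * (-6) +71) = 19/ 2471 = 0.01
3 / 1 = 3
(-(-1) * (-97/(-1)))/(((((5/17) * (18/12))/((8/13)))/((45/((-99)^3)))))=-26384/4204629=-0.01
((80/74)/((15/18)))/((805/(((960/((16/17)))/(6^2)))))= 272/5957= 0.05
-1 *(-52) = 52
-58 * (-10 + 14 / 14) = 522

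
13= 13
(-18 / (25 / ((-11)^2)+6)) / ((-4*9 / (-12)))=-726 / 751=-0.97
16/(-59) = -16/59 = -0.27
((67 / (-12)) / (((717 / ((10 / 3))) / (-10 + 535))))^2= 3436890625 / 18507204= 185.71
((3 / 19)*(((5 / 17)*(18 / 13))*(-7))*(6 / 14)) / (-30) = 0.01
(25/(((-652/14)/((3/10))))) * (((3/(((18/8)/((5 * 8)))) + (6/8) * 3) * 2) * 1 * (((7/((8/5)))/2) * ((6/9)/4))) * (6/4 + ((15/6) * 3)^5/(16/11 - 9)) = 2273958127525/110829568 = 20517.61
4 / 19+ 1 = 23 / 19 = 1.21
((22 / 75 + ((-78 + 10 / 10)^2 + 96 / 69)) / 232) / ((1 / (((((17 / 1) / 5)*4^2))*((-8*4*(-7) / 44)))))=19478740624 / 2751375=7079.64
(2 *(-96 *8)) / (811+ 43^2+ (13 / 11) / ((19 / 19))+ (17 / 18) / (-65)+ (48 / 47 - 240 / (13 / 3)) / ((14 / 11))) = -6503777280 / 11087133247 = -0.59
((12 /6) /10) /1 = 1 /5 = 0.20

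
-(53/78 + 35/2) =-709/39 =-18.18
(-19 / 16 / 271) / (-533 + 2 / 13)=247 / 30035472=0.00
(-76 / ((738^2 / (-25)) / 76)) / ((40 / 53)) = 0.35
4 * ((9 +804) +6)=3276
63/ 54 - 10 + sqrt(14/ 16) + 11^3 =sqrt(14)/ 4 + 7933/ 6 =1323.10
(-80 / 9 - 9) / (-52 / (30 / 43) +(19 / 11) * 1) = 8855 / 36039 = 0.25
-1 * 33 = -33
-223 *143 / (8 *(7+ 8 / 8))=-31889 / 64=-498.27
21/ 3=7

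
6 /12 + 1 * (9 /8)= 13 /8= 1.62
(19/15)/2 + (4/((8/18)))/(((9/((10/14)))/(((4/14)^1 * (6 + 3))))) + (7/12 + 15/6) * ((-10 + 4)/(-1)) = 15413/735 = 20.97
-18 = -18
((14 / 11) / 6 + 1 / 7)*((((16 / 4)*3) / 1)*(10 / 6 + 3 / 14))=12956 / 1617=8.01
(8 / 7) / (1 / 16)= 128 / 7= 18.29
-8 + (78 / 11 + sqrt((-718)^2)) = 7888 / 11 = 717.09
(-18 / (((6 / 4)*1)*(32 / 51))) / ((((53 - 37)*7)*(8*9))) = -0.00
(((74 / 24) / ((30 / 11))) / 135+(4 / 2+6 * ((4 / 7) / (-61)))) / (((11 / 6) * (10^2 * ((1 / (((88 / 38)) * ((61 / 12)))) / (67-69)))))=-40511789 / 161595000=-0.25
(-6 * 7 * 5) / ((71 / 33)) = -6930 / 71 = -97.61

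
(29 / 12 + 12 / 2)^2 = 10201 / 144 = 70.84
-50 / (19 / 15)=-750 / 19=-39.47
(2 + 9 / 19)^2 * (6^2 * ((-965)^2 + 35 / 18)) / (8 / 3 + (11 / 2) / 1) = 25118963.72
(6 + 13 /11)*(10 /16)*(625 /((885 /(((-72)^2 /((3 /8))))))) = 28440000 /649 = 43821.26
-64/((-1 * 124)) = 16/31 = 0.52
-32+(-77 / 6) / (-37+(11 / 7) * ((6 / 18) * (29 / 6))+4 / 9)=-45189 / 1429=-31.62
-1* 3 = -3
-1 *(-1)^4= -1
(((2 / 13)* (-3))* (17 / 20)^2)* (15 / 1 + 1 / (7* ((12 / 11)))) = -367319 / 72800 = -5.05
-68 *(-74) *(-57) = -286824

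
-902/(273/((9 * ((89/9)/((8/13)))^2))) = -46440823/6048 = -7678.71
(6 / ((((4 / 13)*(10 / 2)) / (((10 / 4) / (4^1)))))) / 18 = 13 / 96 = 0.14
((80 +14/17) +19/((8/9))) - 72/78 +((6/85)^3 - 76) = 1614340339/63869000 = 25.28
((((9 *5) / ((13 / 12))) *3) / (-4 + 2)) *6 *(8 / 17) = -38880 / 221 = -175.93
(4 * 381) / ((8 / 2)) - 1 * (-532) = 913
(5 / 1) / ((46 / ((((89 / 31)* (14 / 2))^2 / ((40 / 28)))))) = 2716903 / 88412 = 30.73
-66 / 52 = -33 / 26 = -1.27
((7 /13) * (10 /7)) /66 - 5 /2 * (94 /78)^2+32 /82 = -4429913 /1371942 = -3.23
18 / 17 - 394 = -6680 / 17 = -392.94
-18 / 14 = -9 / 7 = -1.29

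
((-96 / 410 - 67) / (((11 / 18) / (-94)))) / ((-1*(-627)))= 706692 / 42845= 16.49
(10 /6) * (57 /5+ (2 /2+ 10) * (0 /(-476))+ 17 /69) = 4018 /207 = 19.41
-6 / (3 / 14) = -28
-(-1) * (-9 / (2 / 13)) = -58.50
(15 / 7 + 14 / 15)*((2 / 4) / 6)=323 / 1260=0.26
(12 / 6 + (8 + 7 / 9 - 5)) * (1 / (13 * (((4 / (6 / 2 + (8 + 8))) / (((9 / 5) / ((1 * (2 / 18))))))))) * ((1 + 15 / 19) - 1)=27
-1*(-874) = 874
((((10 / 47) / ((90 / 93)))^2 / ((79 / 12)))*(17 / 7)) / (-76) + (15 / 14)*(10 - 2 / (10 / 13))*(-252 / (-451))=139113150235 / 31403079939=4.43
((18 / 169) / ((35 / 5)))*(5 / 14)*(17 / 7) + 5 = 290600 / 57967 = 5.01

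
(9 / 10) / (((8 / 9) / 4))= 81 / 20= 4.05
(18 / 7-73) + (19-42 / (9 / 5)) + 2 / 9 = -4696 / 63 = -74.54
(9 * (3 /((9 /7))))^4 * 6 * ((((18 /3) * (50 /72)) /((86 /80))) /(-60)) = -3241350 /43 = -75380.23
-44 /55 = -4 /5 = -0.80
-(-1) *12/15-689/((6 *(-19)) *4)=2.31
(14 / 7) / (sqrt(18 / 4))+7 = 7.94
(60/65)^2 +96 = 16368/169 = 96.85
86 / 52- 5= -3.35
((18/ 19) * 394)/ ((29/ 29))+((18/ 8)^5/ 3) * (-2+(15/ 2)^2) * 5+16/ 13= 5653825585/ 1011712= 5588.37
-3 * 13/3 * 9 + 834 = 717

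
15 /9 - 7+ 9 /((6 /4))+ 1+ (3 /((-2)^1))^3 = -1.71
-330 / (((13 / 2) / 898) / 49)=-2233947.69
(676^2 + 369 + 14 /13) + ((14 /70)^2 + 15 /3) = 148639113 /325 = 457351.12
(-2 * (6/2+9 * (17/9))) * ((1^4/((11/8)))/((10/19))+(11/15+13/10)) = -4508/33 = -136.61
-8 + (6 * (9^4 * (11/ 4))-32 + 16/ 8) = 216437/ 2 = 108218.50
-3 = -3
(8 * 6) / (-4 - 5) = -16 / 3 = -5.33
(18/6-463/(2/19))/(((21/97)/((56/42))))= -1705454/63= -27070.70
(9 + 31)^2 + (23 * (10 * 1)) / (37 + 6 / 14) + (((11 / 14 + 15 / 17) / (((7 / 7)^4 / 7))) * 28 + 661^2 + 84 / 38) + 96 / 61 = 1132732977572 / 2581093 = 438857.87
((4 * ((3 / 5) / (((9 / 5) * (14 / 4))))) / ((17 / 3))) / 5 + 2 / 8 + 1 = 3007 / 2380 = 1.26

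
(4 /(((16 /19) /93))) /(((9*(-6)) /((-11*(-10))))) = -899.86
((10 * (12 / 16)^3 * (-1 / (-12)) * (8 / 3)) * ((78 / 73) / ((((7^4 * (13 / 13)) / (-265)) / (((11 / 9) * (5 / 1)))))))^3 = -850287432693359375 / 2756861963812565504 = -0.31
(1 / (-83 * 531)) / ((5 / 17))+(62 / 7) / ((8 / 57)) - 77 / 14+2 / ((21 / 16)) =364850509 / 6170220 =59.13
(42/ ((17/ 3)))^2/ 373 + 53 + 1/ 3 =17295148/ 323391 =53.48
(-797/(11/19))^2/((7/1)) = 229310449/847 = 270732.53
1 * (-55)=-55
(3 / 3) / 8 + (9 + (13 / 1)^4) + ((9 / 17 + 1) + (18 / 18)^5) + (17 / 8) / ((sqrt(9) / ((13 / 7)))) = 40803629 / 1428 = 28573.97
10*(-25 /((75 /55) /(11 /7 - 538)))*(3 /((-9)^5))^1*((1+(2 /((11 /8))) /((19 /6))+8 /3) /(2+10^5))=-242854625 /1178051110551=-0.00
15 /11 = 1.36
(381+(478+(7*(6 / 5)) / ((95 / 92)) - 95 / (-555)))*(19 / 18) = 22864352 / 24975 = 915.49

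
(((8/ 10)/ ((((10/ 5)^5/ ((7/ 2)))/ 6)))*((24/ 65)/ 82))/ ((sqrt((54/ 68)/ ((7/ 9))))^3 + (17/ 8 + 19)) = 5520580884/ 49215410816575 - 131167512*sqrt(714)/ 639800340615475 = 0.00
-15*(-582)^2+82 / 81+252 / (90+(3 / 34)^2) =-4757922049450 / 936441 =-5080856.19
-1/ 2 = -0.50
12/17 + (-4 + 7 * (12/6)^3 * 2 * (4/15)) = 6776/255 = 26.57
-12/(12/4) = -4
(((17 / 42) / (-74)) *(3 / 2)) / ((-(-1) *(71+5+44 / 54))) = -27 / 252784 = -0.00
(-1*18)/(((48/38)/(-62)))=1767/2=883.50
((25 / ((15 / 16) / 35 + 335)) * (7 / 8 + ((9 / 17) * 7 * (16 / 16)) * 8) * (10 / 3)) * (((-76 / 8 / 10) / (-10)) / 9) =2760415 / 34446114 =0.08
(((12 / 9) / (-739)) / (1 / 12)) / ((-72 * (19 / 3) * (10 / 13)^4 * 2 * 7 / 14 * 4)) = 28561 / 842460000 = 0.00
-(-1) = 1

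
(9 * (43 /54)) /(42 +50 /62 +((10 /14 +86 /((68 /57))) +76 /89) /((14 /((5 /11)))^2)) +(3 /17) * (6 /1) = 41754758837762 /34059363968499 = 1.23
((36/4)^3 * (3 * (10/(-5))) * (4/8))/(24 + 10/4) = -4374/53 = -82.53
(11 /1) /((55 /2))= 2 /5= 0.40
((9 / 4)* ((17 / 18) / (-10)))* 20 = -17 / 4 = -4.25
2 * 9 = 18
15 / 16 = 0.94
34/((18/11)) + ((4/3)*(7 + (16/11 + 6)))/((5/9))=27457/495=55.47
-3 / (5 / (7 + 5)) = -36 / 5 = -7.20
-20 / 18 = -10 / 9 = -1.11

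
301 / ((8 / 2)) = 301 / 4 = 75.25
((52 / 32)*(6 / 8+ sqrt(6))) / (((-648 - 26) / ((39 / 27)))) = -169*sqrt(6) / 48528 - 169 / 64704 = -0.01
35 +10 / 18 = 320 / 9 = 35.56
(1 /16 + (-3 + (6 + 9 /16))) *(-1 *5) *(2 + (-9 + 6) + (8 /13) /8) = 435 /26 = 16.73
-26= -26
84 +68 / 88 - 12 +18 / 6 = 1667 / 22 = 75.77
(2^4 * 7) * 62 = 6944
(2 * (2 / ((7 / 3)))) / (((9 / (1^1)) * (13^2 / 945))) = 180 / 169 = 1.07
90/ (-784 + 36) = -45/ 374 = -0.12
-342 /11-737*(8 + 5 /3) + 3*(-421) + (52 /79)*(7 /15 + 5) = -109687256 /13035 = -8414.83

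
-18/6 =-3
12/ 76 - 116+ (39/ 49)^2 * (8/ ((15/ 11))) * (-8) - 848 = -226629197/ 228095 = -993.57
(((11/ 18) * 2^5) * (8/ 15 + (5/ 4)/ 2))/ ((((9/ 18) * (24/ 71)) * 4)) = 108559/ 3240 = 33.51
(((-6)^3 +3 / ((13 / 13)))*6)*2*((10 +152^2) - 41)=-58974588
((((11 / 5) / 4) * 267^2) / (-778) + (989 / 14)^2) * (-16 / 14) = -5645.73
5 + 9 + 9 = 23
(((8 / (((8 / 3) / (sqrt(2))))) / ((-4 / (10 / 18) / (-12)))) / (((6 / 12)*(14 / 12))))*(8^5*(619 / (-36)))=-6829773.35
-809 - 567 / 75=-20414 / 25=-816.56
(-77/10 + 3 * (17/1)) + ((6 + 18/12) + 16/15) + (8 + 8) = 1018/15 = 67.87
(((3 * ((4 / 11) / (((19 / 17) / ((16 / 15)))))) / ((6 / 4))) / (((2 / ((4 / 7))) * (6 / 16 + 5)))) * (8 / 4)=69632 / 943635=0.07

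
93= 93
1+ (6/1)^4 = 1297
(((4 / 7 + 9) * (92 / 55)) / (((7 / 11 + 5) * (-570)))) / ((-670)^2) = -23 / 2071807500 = -0.00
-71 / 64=-1.11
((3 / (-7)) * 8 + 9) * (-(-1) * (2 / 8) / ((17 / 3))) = 117 / 476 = 0.25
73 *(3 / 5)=219 / 5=43.80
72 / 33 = 24 / 11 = 2.18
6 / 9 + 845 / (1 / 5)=12677 / 3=4225.67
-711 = -711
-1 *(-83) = 83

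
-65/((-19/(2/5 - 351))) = -22789/19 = -1199.42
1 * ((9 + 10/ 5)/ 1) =11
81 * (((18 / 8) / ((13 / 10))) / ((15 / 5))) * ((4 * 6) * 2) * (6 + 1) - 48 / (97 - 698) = 15701.62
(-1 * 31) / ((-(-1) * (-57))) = 31 / 57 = 0.54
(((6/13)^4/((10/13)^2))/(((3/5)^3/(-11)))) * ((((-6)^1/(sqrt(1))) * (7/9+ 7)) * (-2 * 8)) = -492800/169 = -2915.98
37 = 37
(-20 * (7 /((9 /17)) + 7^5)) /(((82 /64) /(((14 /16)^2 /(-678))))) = 37088590 /125091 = 296.49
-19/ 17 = -1.12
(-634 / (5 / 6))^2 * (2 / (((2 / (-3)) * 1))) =-43411248 / 25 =-1736449.92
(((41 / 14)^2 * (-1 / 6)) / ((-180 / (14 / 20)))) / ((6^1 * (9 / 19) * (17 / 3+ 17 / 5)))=31939 / 148055040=0.00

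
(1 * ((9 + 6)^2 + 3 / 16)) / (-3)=-1201 / 16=-75.06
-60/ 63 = -20/ 21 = -0.95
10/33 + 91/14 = 6.80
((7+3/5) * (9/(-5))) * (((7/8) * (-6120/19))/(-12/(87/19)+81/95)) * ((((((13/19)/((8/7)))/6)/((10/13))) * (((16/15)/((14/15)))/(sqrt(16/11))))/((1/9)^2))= -1275499953 * sqrt(11)/194840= -21711.94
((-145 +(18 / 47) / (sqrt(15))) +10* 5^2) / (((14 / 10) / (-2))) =-150 -12* sqrt(15) / 329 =-150.14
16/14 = 8/7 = 1.14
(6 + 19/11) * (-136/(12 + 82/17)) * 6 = -589560/1573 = -374.80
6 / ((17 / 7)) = 42 / 17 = 2.47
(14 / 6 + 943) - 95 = 2551 / 3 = 850.33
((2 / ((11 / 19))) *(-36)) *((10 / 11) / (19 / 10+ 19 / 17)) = -13600 / 363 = -37.47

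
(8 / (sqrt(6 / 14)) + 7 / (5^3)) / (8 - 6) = 7 / 250 + 4*sqrt(21) / 3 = 6.14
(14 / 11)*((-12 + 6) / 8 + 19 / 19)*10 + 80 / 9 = 1195 / 99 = 12.07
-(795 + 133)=-928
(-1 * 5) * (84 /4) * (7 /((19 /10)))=-7350 /19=-386.84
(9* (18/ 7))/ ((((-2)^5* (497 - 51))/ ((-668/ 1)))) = 13527/ 12488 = 1.08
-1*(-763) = 763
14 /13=1.08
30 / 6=5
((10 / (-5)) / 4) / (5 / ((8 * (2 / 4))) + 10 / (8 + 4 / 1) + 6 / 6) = -6 / 37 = -0.16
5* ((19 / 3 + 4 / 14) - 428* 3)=-134125 / 21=-6386.90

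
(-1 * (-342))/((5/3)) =1026/5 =205.20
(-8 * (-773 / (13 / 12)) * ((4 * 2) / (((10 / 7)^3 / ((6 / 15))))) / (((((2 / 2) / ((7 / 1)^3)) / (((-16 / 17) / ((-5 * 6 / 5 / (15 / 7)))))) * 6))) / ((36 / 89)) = 74001355456 / 248625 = 297642.46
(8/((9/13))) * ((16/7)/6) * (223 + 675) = 747136/189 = 3953.10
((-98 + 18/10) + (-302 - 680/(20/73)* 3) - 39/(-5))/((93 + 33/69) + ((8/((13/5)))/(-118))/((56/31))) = -9676935268/115415675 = -83.84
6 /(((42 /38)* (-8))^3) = -6859 /790272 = -0.01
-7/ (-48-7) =7/ 55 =0.13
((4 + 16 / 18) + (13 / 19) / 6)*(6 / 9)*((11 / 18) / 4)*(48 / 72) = 0.34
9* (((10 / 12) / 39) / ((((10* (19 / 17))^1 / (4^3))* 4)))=68 / 247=0.28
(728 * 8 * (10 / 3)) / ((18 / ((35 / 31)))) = 1019200 / 837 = 1217.68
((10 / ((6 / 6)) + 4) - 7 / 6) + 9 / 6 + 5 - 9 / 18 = 113 / 6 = 18.83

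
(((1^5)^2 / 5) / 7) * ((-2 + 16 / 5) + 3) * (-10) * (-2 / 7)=12 / 35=0.34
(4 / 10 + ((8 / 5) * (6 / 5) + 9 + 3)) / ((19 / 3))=1074 / 475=2.26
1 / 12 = 0.08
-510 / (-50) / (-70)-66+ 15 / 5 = -22101 / 350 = -63.15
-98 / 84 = -7 / 6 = -1.17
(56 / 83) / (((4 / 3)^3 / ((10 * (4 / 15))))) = 0.76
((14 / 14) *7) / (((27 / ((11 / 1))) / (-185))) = -14245 / 27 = -527.59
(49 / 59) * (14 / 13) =686 / 767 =0.89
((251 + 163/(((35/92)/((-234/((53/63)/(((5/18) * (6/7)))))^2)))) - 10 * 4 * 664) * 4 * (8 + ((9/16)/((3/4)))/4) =4772740036943/78652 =60681737.74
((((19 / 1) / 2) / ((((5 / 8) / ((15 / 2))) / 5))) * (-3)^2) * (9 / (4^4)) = 23085 / 128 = 180.35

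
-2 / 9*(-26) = 52 / 9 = 5.78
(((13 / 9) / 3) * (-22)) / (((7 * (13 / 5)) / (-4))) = 440 / 189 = 2.33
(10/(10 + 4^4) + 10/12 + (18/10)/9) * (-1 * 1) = -4273/3990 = -1.07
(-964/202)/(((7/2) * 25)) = -964/17675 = -0.05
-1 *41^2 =-1681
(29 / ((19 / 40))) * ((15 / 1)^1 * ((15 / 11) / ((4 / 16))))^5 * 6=4109810400000000000 / 3059969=1343088900573.83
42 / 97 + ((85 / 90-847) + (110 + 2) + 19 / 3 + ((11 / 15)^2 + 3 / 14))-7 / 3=-111353191 / 152775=-728.87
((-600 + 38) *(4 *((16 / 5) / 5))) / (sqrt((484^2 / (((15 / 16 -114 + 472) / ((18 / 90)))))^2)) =-1613783 / 146410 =-11.02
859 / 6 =143.17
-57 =-57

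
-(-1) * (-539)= -539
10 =10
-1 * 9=-9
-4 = -4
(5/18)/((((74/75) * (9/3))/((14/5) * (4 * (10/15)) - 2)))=1025/1998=0.51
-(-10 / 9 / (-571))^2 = -100 / 26409321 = -0.00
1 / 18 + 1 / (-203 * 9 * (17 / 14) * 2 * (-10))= 137 / 2465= 0.06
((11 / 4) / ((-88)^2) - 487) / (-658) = 195913 / 264704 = 0.74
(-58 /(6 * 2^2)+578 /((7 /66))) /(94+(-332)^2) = 457573 /9266712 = 0.05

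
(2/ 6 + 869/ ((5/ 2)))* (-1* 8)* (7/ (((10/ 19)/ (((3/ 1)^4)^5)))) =-3227028261217236/ 25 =-129081130448689.44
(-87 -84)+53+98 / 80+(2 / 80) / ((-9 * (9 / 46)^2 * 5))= -17027911 / 145800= -116.79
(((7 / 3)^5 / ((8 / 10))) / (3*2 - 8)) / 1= -84035 / 1944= -43.23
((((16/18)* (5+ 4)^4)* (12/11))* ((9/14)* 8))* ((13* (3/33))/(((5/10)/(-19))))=-1244595456/847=-1469416.12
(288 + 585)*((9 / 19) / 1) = 7857 / 19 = 413.53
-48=-48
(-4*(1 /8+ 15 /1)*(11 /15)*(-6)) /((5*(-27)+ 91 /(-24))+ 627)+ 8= 8.55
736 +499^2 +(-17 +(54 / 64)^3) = 8182844643 / 32768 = 249720.60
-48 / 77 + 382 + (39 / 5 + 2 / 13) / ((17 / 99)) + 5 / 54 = 1965513559 / 4594590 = 427.79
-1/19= -0.05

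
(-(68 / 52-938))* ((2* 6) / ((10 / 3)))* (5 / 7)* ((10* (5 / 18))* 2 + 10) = 487080 / 13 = 37467.69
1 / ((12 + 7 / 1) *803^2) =0.00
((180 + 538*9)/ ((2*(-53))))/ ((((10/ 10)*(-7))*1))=2511/ 371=6.77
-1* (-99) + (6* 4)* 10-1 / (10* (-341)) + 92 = 1469711 / 3410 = 431.00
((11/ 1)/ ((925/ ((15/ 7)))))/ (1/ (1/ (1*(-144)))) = -11/ 62160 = -0.00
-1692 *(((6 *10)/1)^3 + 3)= -365477076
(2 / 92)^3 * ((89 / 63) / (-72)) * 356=-0.00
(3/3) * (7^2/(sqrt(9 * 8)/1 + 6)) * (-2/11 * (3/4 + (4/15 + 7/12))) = 392/165 - 392 * sqrt(2)/165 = -0.98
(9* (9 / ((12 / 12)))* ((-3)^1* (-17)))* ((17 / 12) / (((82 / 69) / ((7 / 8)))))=11306547 / 2624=4308.90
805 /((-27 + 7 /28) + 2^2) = -460 /13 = -35.38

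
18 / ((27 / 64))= 128 / 3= 42.67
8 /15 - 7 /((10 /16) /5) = -832 /15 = -55.47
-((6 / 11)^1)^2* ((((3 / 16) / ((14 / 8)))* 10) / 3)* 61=-5490 / 847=-6.48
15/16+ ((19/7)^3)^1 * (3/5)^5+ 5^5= 53636495917/17150000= 3127.49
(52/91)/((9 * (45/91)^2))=4732/18225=0.26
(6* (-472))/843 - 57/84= -31771/7868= -4.04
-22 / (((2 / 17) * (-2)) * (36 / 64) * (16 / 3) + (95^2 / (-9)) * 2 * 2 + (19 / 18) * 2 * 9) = 3366 / 610901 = 0.01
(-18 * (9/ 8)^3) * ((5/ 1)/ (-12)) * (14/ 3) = 25515/ 512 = 49.83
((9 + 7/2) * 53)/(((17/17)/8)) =5300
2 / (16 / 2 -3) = 2 / 5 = 0.40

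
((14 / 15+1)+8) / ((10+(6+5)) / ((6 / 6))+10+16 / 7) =1043 / 3495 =0.30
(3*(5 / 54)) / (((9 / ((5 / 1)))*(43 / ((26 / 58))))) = 325 / 202014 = 0.00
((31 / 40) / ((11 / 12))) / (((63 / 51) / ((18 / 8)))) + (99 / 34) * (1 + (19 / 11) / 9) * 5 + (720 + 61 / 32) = 155152969 / 209440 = 740.80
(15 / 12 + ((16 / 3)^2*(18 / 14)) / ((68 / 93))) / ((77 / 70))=122015 / 2618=46.61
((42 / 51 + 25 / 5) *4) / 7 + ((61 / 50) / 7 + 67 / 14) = 24656 / 2975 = 8.29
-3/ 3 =-1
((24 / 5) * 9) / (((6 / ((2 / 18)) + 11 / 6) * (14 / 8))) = 5184 / 11725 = 0.44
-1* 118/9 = -118/9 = -13.11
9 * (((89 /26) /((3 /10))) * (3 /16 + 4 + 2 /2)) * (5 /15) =36935 /208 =177.57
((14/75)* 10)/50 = 14/375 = 0.04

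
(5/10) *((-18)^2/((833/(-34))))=-324/49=-6.61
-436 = -436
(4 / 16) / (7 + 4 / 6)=3 / 92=0.03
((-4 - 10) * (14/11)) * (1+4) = -89.09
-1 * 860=-860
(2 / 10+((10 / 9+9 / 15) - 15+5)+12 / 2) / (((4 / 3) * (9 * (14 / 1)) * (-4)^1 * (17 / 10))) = 47 / 25704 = 0.00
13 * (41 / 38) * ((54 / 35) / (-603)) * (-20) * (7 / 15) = 2132 / 6365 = 0.33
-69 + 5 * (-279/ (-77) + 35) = 9557/ 77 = 124.12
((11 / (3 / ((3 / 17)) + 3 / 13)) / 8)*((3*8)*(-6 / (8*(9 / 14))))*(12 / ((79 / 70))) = -15015 / 632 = -23.76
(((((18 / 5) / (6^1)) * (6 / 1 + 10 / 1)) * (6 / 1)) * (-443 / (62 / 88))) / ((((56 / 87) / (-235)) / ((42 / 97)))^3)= 4047846368475734550 / 28292863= 143069521401.06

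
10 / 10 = 1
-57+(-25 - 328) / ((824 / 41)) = -61441 / 824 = -74.56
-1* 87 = -87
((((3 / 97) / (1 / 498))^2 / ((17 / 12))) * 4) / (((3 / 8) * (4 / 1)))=446.54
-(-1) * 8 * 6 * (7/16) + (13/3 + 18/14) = 559/21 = 26.62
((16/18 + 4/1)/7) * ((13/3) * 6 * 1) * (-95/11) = -9880/63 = -156.83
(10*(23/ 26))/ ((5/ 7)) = 161/ 13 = 12.38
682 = 682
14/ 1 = 14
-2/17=-0.12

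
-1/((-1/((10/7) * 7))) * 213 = 2130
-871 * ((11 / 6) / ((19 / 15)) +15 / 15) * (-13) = 1053039 / 38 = 27711.55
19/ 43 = 0.44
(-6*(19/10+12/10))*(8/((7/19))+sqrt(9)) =-16089/35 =-459.69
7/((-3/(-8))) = 56/3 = 18.67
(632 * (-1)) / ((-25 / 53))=1339.84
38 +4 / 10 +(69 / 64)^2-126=-1770243 / 20480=-86.44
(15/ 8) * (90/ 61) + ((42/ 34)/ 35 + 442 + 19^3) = 7303.80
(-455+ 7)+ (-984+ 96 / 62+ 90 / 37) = -1637938 / 1147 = -1428.02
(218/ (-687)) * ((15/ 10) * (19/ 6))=-1.51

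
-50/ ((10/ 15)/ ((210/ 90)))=-175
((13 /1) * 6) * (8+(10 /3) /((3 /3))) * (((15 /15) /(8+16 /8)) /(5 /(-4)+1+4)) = 1768 /75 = 23.57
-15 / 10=-3 / 2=-1.50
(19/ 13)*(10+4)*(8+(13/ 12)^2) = 175693/ 936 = 187.71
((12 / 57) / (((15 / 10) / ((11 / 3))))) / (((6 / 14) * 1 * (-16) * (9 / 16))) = -616 / 4617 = -0.13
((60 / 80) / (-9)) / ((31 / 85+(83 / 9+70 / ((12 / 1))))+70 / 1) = -255 / 261386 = -0.00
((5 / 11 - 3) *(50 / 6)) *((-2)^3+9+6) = -148.48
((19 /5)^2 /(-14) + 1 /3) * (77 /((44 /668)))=-122411 /150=-816.07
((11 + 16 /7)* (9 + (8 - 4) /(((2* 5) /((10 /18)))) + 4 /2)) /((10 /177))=184729 /70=2638.99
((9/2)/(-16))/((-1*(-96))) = -3/1024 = -0.00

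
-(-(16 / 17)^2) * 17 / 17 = 256 / 289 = 0.89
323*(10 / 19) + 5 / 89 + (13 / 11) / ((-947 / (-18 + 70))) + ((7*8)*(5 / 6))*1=602599213 / 2781339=216.66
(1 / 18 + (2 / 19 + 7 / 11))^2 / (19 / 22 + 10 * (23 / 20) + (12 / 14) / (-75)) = 1573950175 / 30592869912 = 0.05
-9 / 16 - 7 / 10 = -101 / 80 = -1.26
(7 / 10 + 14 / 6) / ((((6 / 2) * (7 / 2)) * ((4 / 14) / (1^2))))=91 / 90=1.01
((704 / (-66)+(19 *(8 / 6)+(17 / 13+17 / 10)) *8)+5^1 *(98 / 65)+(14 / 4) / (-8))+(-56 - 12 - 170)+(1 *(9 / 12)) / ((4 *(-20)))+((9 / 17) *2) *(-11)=-144127 / 5440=-26.49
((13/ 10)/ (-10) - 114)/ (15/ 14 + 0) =-79891/ 750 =-106.52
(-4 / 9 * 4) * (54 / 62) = -48 / 31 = -1.55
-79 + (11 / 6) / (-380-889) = -601517 / 7614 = -79.00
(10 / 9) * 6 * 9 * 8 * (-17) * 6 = -48960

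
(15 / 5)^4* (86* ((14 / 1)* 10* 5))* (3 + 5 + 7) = 73143000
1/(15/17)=17/15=1.13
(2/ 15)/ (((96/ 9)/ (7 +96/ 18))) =37/ 240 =0.15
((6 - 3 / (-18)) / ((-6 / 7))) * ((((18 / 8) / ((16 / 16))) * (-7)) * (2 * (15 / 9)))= 9065 / 24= 377.71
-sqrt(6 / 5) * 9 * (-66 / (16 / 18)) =2673 * sqrt(30) / 20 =732.03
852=852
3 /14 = 0.21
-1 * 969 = -969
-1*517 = -517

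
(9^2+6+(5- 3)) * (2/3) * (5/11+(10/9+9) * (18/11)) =3026/3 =1008.67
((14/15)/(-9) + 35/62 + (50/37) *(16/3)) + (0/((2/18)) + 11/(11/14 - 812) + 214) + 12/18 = 781936600693/3517149330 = 222.32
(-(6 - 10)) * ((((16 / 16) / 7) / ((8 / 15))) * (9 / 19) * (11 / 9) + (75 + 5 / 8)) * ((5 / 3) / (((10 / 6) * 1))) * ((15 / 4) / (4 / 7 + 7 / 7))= 54975 / 76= 723.36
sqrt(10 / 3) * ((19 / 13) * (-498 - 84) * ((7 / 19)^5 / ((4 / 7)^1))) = -11411953 * sqrt(30) / 3388346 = -18.45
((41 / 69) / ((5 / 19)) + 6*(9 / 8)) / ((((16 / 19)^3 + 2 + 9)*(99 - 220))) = -85264229 / 13282424100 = -0.01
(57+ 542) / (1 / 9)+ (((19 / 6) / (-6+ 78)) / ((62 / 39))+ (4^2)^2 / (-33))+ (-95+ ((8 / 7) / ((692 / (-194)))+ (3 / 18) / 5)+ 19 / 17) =53467732816651 / 10109040480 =5289.10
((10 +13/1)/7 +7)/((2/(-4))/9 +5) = 1296/623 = 2.08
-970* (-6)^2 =-34920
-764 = -764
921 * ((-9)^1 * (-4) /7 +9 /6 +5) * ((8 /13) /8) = 150123 /182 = 824.85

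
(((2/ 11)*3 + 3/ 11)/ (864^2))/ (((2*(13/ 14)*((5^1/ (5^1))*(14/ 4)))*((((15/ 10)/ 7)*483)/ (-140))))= -35/ 153451584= -0.00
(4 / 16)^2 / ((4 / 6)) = 3 / 32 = 0.09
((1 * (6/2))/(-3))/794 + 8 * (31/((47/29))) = 153.02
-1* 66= -66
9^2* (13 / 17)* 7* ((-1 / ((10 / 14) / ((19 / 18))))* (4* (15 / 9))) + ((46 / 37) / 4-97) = -5495367 / 1258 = -4368.34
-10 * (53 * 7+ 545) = -9160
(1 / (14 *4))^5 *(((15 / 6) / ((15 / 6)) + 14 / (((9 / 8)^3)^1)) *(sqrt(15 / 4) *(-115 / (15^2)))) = -181631 *sqrt(15) / 36133511823360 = -0.00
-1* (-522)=522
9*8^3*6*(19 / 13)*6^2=18911232 / 13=1454710.15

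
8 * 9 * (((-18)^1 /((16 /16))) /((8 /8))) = -1296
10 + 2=12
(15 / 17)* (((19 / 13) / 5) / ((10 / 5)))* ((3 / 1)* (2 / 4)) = 171 / 884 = 0.19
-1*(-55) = 55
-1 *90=-90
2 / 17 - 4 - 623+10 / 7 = -74429 / 119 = -625.45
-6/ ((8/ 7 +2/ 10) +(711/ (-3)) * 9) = 105/ 37304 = 0.00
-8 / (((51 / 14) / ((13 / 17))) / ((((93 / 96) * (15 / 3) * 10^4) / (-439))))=70525000 / 380613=185.29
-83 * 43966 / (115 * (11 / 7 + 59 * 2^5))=-25544246 / 1521105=-16.79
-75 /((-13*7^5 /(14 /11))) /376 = 75 /64548484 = 0.00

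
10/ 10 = 1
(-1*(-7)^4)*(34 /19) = -81634 /19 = -4296.53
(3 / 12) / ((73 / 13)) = 13 / 292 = 0.04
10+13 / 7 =83 / 7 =11.86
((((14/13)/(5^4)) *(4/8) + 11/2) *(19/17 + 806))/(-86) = -1226506469/23757500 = -51.63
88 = 88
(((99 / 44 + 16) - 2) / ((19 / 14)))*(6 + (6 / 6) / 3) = 455 / 6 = 75.83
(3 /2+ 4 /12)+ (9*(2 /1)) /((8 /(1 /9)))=25 /12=2.08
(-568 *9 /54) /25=-284 /75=-3.79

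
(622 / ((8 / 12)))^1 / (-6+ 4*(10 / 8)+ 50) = 933 / 49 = 19.04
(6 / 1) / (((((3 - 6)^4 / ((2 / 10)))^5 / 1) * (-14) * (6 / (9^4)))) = -1 / 23250543750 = -0.00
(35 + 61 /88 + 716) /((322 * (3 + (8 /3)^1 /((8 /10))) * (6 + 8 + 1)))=66149 /2691920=0.02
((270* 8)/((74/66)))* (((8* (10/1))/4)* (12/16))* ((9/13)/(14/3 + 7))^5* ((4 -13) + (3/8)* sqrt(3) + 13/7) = -1227348109152/8081216279045 + 230127770466* sqrt(3)/28861486710875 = -0.14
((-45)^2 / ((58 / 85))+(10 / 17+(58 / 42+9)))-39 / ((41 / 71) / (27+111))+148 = -5257868251 / 848946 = -6193.41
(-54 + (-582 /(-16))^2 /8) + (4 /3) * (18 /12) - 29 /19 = 1088235 /9728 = 111.87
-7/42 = -1/6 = -0.17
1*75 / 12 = 25 / 4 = 6.25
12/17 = 0.71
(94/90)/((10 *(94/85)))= 17/180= 0.09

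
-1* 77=-77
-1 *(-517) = 517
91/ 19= 4.79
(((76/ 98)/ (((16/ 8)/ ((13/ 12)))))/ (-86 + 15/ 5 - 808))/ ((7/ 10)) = -1235/ 1833678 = -0.00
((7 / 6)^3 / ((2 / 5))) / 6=1715 / 2592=0.66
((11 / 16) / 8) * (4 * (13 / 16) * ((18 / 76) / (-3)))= -0.02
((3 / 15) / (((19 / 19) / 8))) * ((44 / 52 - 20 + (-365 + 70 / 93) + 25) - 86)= -4298248 / 6045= -711.04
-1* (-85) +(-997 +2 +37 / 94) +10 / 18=-909.05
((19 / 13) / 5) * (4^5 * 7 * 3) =408576 / 65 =6285.78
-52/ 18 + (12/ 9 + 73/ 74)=-379/ 666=-0.57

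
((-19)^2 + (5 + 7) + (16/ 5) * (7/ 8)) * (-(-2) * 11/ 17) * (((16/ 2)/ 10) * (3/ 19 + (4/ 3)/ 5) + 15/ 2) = 461807467/ 121125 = 3812.65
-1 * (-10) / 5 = 2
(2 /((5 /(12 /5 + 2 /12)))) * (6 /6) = 77 /75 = 1.03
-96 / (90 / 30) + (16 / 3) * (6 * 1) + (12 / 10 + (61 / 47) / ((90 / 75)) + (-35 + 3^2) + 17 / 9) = -92339 / 4230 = -21.83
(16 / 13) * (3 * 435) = 20880 / 13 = 1606.15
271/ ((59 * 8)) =271/ 472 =0.57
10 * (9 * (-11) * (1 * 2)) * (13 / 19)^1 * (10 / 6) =-42900 / 19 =-2257.89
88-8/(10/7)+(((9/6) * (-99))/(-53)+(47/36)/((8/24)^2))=102769/1060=96.95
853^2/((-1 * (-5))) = 727609/5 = 145521.80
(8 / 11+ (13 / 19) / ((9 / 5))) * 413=860279 / 1881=457.35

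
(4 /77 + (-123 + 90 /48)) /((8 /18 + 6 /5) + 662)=-3356145 /18396224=-0.18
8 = 8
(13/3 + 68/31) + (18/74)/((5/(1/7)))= 786902/120435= 6.53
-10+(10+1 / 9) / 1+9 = 82 / 9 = 9.11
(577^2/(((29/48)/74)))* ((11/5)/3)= 4336067296/145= 29903912.39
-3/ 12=-1/ 4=-0.25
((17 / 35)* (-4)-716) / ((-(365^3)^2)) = 25128 / 82760905001796875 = 0.00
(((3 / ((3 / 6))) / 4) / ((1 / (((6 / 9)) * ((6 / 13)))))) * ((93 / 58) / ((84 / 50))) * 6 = 6975 / 2639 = 2.64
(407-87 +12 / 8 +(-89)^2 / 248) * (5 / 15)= 87653 / 744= 117.81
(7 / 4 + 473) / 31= 1899 / 124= 15.31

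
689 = 689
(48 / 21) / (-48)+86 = 1805 / 21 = 85.95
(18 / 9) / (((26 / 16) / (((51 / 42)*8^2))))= 8704 / 91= 95.65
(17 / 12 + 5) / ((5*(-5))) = -77 / 300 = -0.26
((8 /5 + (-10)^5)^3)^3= -1952843767999328016127741954752493125707497337782272 /1953125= -999856009215655944257403900000000000000000000.00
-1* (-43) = 43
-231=-231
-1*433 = -433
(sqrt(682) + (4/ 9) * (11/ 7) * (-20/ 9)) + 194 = sqrt(682) + 109118/ 567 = 218.56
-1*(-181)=181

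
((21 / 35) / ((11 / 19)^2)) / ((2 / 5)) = 4.48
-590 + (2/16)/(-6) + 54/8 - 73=-656.27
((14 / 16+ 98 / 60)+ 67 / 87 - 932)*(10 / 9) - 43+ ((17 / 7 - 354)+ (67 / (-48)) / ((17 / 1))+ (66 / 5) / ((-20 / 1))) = -17731289551 / 12423600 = -1427.23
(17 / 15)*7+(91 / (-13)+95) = 1439 / 15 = 95.93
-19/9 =-2.11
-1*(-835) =835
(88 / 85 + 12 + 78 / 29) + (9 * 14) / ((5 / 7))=473588 / 2465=192.12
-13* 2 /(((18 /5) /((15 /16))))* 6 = -40.62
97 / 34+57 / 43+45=71899 / 1462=49.18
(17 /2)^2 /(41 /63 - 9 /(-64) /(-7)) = 291312 /2543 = 114.55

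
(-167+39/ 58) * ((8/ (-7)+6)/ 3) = -163999/ 609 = -269.29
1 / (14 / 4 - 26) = -2 / 45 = -0.04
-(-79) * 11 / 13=869 / 13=66.85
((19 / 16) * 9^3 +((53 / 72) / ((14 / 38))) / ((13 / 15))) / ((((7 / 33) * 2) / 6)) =125115969 / 10192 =12275.90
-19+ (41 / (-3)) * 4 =-221 / 3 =-73.67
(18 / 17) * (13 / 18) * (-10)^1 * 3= -390 / 17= -22.94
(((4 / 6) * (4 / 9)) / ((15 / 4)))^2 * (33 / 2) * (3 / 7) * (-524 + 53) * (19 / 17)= -16800256 / 722925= -23.24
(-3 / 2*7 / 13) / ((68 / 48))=-126 / 221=-0.57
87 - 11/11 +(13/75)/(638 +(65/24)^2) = 799185446/9292825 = 86.00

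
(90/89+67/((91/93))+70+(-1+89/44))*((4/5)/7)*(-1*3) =-150210993/3118115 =-48.17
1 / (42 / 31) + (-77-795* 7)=-236933 / 42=-5641.26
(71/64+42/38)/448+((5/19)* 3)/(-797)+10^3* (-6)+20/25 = -13023657578411/2170900480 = -5999.20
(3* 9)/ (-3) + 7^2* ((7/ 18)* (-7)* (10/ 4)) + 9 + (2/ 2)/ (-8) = -24019/ 72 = -333.60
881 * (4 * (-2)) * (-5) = 35240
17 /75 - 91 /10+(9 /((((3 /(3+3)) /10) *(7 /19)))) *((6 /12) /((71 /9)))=1646993 /74550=22.09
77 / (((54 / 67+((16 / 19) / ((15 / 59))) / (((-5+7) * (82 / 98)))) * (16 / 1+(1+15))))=60282915 / 69778112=0.86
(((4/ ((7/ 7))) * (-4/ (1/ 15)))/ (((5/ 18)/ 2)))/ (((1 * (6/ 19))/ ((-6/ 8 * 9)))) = 36936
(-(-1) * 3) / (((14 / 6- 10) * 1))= -9 / 23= -0.39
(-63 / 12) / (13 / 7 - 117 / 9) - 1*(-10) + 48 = 6081 / 104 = 58.47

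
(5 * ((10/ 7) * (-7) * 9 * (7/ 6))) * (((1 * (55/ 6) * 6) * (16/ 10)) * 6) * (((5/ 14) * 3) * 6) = -1782000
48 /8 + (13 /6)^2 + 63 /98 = 2857 /252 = 11.34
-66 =-66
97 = 97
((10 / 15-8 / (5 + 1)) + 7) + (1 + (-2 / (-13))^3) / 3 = 43948 / 6591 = 6.67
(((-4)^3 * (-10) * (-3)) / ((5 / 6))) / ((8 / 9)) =-2592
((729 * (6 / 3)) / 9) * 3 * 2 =972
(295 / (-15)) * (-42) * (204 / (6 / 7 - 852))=-196588 / 993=-197.97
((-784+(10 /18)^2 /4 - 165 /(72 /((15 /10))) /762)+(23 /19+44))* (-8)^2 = -9240602846 /195453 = -47277.88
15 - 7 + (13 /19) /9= 8.08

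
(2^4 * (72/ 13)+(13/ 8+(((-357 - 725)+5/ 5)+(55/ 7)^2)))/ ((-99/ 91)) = 4734311/ 5544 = 853.95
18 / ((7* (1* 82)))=9 / 287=0.03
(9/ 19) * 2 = 18/ 19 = 0.95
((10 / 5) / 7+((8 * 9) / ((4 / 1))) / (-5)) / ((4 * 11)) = -29 / 385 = -0.08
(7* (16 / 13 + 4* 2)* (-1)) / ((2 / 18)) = -7560 / 13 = -581.54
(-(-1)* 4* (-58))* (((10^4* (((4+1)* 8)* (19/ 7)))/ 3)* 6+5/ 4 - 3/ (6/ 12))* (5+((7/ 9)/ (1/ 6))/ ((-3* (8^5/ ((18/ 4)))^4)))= -2518851632.86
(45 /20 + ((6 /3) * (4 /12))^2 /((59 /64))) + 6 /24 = 3167 /1062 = 2.98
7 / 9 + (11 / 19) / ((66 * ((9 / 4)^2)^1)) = 3599 / 4617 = 0.78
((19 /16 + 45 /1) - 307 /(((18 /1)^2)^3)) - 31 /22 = 16753142707 /374134464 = 44.78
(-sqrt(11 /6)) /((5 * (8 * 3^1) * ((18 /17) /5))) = -17 * sqrt(66) /2592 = -0.05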